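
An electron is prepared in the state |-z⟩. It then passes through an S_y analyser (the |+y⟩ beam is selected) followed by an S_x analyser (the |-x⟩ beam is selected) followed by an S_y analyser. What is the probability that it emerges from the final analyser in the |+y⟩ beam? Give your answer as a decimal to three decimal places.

First analyser (S_y): from |-z⟩, P(|+y⟩) = 1/2.
After stage 1 the state is |+y⟩; P(|-x⟩) = |⟨-x|+y⟩|² = 1/2.
After stage 2 the state is |-x⟩; P(|+y⟩) = |⟨+y|-x⟩|² = 1/2.
Joint probability = 1/2 × 1/2 × 1/2 = 0.125.

0.125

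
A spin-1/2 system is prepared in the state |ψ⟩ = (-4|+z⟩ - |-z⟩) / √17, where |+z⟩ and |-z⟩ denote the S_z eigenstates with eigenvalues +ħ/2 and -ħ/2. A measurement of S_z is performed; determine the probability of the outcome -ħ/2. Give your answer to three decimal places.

The -ħ/2 outcome corresponds to |-z⟩. Its amplitude in |ψ⟩ is -1/√17.
P = |-1|² / 17 = 1/17.

0.059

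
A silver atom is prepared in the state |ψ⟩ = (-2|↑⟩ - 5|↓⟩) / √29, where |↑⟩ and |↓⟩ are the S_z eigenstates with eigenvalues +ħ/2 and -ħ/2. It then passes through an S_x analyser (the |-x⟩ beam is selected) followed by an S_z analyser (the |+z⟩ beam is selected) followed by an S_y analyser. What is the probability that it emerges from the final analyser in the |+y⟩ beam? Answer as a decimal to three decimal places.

0.039

First analyser (S_x): P(|-x⟩) = |⟨-x|ψ⟩|² = 9/58.
After stage 1 the state is |-x⟩; P(|+z⟩) = |⟨+z|-x⟩|² = 1/2.
After stage 2 the state is |+z⟩; P(|+y⟩) = |⟨+y|+z⟩|² = 1/2.
Joint probability = 9/58 × 1/2 × 1/2 = 0.039.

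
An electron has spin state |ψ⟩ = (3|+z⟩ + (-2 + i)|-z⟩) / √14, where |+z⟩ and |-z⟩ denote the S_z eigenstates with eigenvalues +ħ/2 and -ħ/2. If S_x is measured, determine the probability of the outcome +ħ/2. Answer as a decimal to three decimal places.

0.071

|+x⟩ = (|+z⟩ + |-z⟩)/√2, so ⟨+x|ψ⟩ = (1 + i) / (√2·√14).
P = |1 + i|² / 28 = 2/28.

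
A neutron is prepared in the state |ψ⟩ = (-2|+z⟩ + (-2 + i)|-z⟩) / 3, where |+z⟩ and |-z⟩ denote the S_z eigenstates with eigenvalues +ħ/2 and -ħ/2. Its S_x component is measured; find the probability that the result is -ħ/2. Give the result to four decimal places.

|-x⟩ = (|+z⟩ - |-z⟩)/√2, so ⟨-x|ψ⟩ = (-i) / (√2·3).
P = |-i|² / 18 = 1/18.

0.0556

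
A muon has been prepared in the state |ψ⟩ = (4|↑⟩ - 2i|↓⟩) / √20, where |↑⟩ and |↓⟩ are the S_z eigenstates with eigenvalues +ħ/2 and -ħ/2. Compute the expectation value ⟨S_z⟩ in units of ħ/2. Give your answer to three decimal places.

⟨σ_z⟩ = |a|² - |b|² divided by |a|²+|b|², with a, b the |↑⟩, |↓⟩ amplitudes.
= (16 - 4)/20 = 12/20.
⟨S_z⟩ = (ħ/2)·⟨σ_z⟩.

0.600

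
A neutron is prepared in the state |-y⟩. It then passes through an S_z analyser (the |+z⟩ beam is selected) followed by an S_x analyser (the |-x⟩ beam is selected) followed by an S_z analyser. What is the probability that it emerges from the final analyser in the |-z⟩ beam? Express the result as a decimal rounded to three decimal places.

0.125

First analyser (S_z): from |-y⟩, P(|+z⟩) = 1/2.
After stage 1 the state is |+z⟩; P(|-x⟩) = |⟨-x|+z⟩|² = 1/2.
After stage 2 the state is |-x⟩; P(|-z⟩) = |⟨-z|-x⟩|² = 1/2.
Joint probability = 1/2 × 1/2 × 1/2 = 0.125.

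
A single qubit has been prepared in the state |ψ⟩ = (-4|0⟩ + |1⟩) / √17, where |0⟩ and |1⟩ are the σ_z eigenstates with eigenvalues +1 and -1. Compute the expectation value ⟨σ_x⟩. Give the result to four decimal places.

⟨σ_x⟩ = 2 Re(a* b)/(|a|²+|b|²) with a = -4, b = 1.
a* b = -4, so ⟨σ_x⟩ = -8/17.

-0.4706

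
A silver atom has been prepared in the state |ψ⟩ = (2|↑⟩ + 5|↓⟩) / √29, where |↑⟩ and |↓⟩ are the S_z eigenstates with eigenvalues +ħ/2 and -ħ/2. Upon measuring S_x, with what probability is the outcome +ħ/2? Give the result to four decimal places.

|+x⟩ = (|↑⟩ + |↓⟩)/√2, so ⟨+x|ψ⟩ = (7) / (√2·√29).
P = |7|² / 58 = 49/58.

0.8448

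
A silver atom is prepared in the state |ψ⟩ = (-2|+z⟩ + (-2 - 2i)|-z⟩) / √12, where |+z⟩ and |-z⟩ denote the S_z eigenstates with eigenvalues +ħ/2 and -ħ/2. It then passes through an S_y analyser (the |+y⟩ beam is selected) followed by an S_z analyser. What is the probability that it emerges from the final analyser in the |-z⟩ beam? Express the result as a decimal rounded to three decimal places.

First analyser (S_y): P(|+y⟩) = |⟨+y|ψ⟩|² = 20/24.
After stage 1 the state is |+y⟩; P(|-z⟩) = |⟨-z|+y⟩|² = 1/2.
Joint probability = 20/24 × 1/2 = 0.417.

0.417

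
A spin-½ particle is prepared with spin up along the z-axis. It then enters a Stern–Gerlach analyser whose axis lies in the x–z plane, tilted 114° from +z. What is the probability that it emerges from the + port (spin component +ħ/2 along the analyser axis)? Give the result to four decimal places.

For spin-½, the probability of finding spin-up along an axis at angle θ to the initial spin direction is cos²(θ/2); spin-down is sin²(θ/2).
θ = 114°, so P = cos²(57°) ≈ 0.2966.

0.2966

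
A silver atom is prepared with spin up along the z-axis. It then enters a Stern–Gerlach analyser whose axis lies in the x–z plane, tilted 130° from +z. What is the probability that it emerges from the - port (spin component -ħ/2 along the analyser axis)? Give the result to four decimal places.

For spin-½, the probability of finding spin-up along an axis at angle θ to the initial spin direction is cos²(θ/2); spin-down is sin²(θ/2).
θ = 130°, so P = sin²(65°) ≈ 0.8214.

0.8214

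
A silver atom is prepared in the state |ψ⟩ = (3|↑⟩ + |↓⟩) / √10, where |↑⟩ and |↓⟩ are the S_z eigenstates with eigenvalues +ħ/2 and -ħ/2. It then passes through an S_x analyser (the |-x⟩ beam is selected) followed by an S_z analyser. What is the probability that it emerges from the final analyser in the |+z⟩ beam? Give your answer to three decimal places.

0.100

First analyser (S_x): P(|-x⟩) = |⟨-x|ψ⟩|² = 4/20.
After stage 1 the state is |-x⟩; P(|+z⟩) = |⟨+z|-x⟩|² = 1/2.
Joint probability = 4/20 × 1/2 = 0.100.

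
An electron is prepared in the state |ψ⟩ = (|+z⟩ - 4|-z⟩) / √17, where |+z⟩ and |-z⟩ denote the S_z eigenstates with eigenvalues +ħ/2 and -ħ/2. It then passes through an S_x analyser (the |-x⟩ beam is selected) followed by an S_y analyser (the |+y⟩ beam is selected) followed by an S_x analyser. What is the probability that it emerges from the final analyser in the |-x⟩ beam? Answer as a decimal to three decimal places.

First analyser (S_x): P(|-x⟩) = |⟨-x|ψ⟩|² = 25/34.
After stage 1 the state is |-x⟩; P(|+y⟩) = |⟨+y|-x⟩|² = 1/2.
After stage 2 the state is |+y⟩; P(|-x⟩) = |⟨-x|+y⟩|² = 1/2.
Joint probability = 25/34 × 1/2 × 1/2 = 0.184.

0.184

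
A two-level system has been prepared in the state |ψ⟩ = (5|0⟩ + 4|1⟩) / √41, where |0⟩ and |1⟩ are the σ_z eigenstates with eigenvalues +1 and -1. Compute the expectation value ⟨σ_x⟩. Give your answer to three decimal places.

0.976

⟨σ_x⟩ = 2 Re(a* b)/(|a|²+|b|²) with a = 5, b = 4.
a* b = 20, so ⟨σ_x⟩ = 40/41.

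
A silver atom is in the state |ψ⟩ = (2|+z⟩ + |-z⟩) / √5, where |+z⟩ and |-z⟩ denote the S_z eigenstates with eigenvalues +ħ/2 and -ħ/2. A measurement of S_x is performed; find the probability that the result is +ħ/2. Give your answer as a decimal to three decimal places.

|+x⟩ = (|+z⟩ + |-z⟩)/√2, so ⟨+x|ψ⟩ = (3) / (√2·√5).
P = |3|² / 10 = 9/10.

0.900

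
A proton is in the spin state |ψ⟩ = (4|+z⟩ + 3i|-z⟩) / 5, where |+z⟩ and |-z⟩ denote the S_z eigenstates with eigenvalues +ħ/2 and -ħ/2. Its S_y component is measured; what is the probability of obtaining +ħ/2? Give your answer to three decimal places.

|+y⟩ = (|+z⟩ + i|-z⟩)/√2, so ⟨+y|ψ⟩ = (7) / (√2·5).
P = |7|² / 50 = 49/50.

0.980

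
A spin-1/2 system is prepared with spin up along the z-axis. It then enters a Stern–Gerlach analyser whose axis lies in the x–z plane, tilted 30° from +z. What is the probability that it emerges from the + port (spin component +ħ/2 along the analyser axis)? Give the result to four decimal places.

For spin-½, the probability of finding spin-up along an axis at angle θ to the initial spin direction is cos²(θ/2); spin-down is sin²(θ/2).
θ = 30°, so P = cos²(15°) ≈ 0.9330.

0.9330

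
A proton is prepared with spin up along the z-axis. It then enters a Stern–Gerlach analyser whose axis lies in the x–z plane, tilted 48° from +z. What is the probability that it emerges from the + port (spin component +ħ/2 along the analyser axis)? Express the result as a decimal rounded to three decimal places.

For spin-½, the probability of finding spin-up along an axis at angle θ to the initial spin direction is cos²(θ/2); spin-down is sin²(θ/2).
θ = 48°, so P = cos²(24°) ≈ 0.835.

0.835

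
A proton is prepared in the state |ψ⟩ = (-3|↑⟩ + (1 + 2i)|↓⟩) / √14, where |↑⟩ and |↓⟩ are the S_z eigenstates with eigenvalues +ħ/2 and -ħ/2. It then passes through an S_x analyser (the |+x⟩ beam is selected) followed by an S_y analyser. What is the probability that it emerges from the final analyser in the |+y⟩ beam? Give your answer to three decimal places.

0.143

First analyser (S_x): P(|+x⟩) = |⟨+x|ψ⟩|² = 8/28.
After stage 1 the state is |+x⟩; P(|+y⟩) = |⟨+y|+x⟩|² = 1/2.
Joint probability = 8/28 × 1/2 = 0.143.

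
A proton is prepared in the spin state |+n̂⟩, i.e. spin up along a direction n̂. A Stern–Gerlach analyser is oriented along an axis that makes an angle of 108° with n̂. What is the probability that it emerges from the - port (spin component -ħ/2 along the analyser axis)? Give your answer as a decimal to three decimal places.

For spin-½, the probability of finding spin-up along an axis at angle θ to the initial spin direction is cos²(θ/2); spin-down is sin²(θ/2).
θ = 108°, so P = sin²(54°) ≈ 0.655.

0.655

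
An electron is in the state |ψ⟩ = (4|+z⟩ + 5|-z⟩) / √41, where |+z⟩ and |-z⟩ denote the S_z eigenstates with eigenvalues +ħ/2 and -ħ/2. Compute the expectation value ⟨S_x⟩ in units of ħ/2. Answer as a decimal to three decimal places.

0.976

⟨σ_x⟩ = 2 Re(a* b)/(|a|²+|b|²) with a = 4, b = 5.
a* b = 20, so ⟨σ_x⟩ = 40/41.
⟨S_x⟩ = (ħ/2)·⟨σ_x⟩.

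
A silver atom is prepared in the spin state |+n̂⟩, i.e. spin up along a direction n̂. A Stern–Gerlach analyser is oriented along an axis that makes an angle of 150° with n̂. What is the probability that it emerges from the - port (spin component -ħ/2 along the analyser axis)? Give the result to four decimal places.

For spin-½, the probability of finding spin-up along an axis at angle θ to the initial spin direction is cos²(θ/2); spin-down is sin²(θ/2).
θ = 150°, so P = sin²(75°) ≈ 0.9330.

0.9330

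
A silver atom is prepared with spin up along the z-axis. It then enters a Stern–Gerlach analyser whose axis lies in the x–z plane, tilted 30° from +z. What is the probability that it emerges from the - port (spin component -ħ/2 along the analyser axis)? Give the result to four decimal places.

For spin-½, the probability of finding spin-up along an axis at angle θ to the initial spin direction is cos²(θ/2); spin-down is sin²(θ/2).
θ = 30°, so P = sin²(15°) ≈ 0.0670.

0.0670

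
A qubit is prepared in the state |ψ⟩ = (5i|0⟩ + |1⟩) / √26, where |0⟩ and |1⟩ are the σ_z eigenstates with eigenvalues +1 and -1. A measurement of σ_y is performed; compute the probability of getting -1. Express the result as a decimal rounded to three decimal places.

|-y⟩ = (|0⟩ - i|1⟩)/√2, so ⟨-y|ψ⟩ = (6i) / (√2·√26).
P = |6i|² / 52 = 36/52.

0.692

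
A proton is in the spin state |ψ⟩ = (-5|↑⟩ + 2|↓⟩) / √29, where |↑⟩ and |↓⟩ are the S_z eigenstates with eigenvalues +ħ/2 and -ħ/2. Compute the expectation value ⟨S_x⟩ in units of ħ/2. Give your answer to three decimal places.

⟨σ_x⟩ = 2 Re(a* b)/(|a|²+|b|²) with a = -5, b = 2.
a* b = -10, so ⟨σ_x⟩ = -20/29.
⟨S_x⟩ = (ħ/2)·⟨σ_x⟩.

-0.690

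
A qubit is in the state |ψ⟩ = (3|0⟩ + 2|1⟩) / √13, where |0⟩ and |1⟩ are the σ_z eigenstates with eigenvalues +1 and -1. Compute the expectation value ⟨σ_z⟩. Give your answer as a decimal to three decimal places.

0.385

⟨σ_z⟩ = |a|² - |b|² divided by |a|²+|b|², with a, b the |0⟩, |1⟩ amplitudes.
= (9 - 4)/13 = 5/13.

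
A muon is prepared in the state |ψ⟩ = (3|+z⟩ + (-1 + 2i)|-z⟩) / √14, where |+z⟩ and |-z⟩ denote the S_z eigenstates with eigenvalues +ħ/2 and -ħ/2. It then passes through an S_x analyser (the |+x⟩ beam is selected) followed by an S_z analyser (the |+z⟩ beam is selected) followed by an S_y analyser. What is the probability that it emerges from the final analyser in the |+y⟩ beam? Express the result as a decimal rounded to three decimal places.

First analyser (S_x): P(|+x⟩) = |⟨+x|ψ⟩|² = 8/28.
After stage 1 the state is |+x⟩; P(|+z⟩) = |⟨+z|+x⟩|² = 1/2.
After stage 2 the state is |+z⟩; P(|+y⟩) = |⟨+y|+z⟩|² = 1/2.
Joint probability = 8/28 × 1/2 × 1/2 = 0.071.

0.071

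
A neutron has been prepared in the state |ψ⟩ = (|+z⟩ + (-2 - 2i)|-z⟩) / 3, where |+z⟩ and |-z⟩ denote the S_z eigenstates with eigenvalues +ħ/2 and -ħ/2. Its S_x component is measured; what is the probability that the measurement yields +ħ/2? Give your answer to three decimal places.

|+x⟩ = (|+z⟩ + |-z⟩)/√2, so ⟨+x|ψ⟩ = (-1 - 2i) / (√2·3).
P = |-1 - 2i|² / 18 = 5/18.

0.278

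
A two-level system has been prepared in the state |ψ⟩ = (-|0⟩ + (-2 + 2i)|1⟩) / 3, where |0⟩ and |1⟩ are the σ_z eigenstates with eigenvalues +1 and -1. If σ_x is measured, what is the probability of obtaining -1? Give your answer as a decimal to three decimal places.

|-x⟩ = (|0⟩ - |1⟩)/√2, so ⟨-x|ψ⟩ = (1 - 2i) / (√2·3).
P = |1 - 2i|² / 18 = 5/18.

0.278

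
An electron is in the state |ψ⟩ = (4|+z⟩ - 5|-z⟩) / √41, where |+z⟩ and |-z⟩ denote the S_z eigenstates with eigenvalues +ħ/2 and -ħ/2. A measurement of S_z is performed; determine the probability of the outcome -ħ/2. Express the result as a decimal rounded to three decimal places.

0.610

The -ħ/2 outcome corresponds to |-z⟩. Its amplitude in |ψ⟩ is -5/√41.
P = |-5|² / 41 = 25/41.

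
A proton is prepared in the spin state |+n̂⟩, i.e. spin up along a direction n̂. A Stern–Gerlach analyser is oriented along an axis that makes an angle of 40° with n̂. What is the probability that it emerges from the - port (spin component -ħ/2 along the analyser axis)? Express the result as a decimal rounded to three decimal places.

For spin-½, the probability of finding spin-up along an axis at angle θ to the initial spin direction is cos²(θ/2); spin-down is sin²(θ/2).
θ = 40°, so P = sin²(20°) ≈ 0.117.

0.117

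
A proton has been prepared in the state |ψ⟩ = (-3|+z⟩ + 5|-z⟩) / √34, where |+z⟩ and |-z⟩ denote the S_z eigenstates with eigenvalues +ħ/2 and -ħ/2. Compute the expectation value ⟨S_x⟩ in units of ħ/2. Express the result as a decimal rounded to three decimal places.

⟨σ_x⟩ = 2 Re(a* b)/(|a|²+|b|²) with a = -3, b = 5.
a* b = -15, so ⟨σ_x⟩ = -30/34.
⟨S_x⟩ = (ħ/2)·⟨σ_x⟩.

-0.882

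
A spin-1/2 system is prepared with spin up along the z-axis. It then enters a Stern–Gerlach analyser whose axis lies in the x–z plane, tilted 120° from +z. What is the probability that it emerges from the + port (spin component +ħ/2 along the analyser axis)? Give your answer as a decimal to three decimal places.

For spin-½, the probability of finding spin-up along an axis at angle θ to the initial spin direction is cos²(θ/2); spin-down is sin²(θ/2).
θ = 120°, so P = cos²(60°) ≈ 0.250.

0.250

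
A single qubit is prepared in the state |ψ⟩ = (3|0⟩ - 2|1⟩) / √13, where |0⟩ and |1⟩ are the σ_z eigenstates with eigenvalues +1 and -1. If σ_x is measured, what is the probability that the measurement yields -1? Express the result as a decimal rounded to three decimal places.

0.962

|-x⟩ = (|0⟩ - |1⟩)/√2, so ⟨-x|ψ⟩ = (5) / (√2·√13).
P = |5|² / 26 = 25/26.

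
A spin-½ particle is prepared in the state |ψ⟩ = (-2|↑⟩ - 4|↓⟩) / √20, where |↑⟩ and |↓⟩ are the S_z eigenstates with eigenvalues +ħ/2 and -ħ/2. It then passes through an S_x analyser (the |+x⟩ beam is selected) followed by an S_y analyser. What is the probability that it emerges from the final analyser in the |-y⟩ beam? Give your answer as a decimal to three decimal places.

First analyser (S_x): P(|+x⟩) = |⟨+x|ψ⟩|² = 36/40.
After stage 1 the state is |+x⟩; P(|-y⟩) = |⟨-y|+x⟩|² = 1/2.
Joint probability = 36/40 × 1/2 = 0.450.

0.450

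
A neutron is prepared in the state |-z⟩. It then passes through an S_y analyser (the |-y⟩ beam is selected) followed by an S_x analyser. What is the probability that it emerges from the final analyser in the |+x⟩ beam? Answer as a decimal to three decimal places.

0.250

First analyser (S_y): from |-z⟩, P(|-y⟩) = 1/2.
After stage 1 the state is |-y⟩; P(|+x⟩) = |⟨+x|-y⟩|² = 1/2.
Joint probability = 1/2 × 1/2 = 0.250.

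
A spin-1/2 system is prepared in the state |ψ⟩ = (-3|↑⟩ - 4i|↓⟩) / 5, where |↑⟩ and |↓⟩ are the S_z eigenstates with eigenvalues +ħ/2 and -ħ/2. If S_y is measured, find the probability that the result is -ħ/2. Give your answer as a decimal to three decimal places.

0.020

|-y⟩ = (|↑⟩ - i|↓⟩)/√2, so ⟨-y|ψ⟩ = (1) / (√2·5).
P = |1|² / 50 = 1/50.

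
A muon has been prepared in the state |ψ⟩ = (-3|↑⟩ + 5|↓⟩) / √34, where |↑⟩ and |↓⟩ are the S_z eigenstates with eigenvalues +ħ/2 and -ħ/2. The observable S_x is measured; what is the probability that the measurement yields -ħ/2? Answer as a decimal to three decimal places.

|-x⟩ = (|↑⟩ - |↓⟩)/√2, so ⟨-x|ψ⟩ = (-8) / (√2·√34).
P = |-8|² / 68 = 64/68.

0.941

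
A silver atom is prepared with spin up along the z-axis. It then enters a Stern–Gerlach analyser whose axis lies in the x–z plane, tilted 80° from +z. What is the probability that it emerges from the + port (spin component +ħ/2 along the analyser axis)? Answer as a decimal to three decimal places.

0.587

For spin-½, the probability of finding spin-up along an axis at angle θ to the initial spin direction is cos²(θ/2); spin-down is sin²(θ/2).
θ = 80°, so P = cos²(40°) ≈ 0.587.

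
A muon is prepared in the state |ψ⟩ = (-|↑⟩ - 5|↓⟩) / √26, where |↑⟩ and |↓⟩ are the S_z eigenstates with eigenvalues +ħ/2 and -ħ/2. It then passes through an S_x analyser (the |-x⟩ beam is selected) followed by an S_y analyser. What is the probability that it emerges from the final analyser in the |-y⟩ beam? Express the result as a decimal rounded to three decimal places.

First analyser (S_x): P(|-x⟩) = |⟨-x|ψ⟩|² = 16/52.
After stage 1 the state is |-x⟩; P(|-y⟩) = |⟨-y|-x⟩|² = 1/2.
Joint probability = 16/52 × 1/2 = 0.154.

0.154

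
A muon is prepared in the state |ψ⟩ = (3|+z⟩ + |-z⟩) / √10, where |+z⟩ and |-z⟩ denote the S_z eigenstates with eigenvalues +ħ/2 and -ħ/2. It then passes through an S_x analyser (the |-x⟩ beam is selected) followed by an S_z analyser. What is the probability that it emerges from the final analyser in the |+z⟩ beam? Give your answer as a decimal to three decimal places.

0.100

First analyser (S_x): P(|-x⟩) = |⟨-x|ψ⟩|² = 4/20.
After stage 1 the state is |-x⟩; P(|+z⟩) = |⟨+z|-x⟩|² = 1/2.
Joint probability = 4/20 × 1/2 = 0.100.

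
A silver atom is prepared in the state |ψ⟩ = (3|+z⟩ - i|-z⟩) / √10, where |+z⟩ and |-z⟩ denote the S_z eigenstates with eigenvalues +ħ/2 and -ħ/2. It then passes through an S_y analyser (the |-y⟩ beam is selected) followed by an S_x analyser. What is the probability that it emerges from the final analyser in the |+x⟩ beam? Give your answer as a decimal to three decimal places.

First analyser (S_y): P(|-y⟩) = |⟨-y|ψ⟩|² = 16/20.
After stage 1 the state is |-y⟩; P(|+x⟩) = |⟨+x|-y⟩|² = 1/2.
Joint probability = 16/20 × 1/2 = 0.400.

0.400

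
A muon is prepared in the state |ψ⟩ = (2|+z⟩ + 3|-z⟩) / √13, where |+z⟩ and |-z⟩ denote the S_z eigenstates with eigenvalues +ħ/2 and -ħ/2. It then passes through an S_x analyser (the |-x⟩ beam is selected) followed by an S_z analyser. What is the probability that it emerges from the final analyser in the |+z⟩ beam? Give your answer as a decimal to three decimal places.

0.019

First analyser (S_x): P(|-x⟩) = |⟨-x|ψ⟩|² = 1/26.
After stage 1 the state is |-x⟩; P(|+z⟩) = |⟨+z|-x⟩|² = 1/2.
Joint probability = 1/26 × 1/2 = 0.019.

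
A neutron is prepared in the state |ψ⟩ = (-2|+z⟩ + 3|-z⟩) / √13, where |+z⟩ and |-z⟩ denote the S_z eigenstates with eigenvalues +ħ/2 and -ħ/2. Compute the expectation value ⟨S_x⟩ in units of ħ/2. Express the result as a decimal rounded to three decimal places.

-0.923

⟨σ_x⟩ = 2 Re(a* b)/(|a|²+|b|²) with a = -2, b = 3.
a* b = -6, so ⟨σ_x⟩ = -12/13.
⟨S_x⟩ = (ħ/2)·⟨σ_x⟩.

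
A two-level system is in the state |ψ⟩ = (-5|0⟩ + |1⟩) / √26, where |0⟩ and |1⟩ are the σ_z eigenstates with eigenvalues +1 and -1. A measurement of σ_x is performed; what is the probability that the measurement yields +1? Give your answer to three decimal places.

0.308

|+x⟩ = (|0⟩ + |1⟩)/√2, so ⟨+x|ψ⟩ = (-4) / (√2·√26).
P = |-4|² / 52 = 16/52.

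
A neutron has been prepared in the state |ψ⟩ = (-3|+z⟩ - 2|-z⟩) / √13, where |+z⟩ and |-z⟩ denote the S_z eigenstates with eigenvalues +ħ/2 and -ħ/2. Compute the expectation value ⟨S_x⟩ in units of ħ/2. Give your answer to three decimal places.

0.923

⟨σ_x⟩ = 2 Re(a* b)/(|a|²+|b|²) with a = -3, b = -2.
a* b = 6, so ⟨σ_x⟩ = 12/13.
⟨S_x⟩ = (ħ/2)·⟨σ_x⟩.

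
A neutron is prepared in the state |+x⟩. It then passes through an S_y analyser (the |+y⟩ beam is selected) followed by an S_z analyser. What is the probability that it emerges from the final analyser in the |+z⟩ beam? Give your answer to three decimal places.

First analyser (S_y): from |+x⟩, P(|+y⟩) = 1/2.
After stage 1 the state is |+y⟩; P(|+z⟩) = |⟨+z|+y⟩|² = 1/2.
Joint probability = 1/2 × 1/2 = 0.250.

0.250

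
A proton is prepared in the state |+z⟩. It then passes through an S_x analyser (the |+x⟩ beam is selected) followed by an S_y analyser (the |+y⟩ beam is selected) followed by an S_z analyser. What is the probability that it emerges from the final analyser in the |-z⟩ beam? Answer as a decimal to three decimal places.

0.125

First analyser (S_x): from |+z⟩, P(|+x⟩) = 1/2.
After stage 1 the state is |+x⟩; P(|+y⟩) = |⟨+y|+x⟩|² = 1/2.
After stage 2 the state is |+y⟩; P(|-z⟩) = |⟨-z|+y⟩|² = 1/2.
Joint probability = 1/2 × 1/2 × 1/2 = 0.125.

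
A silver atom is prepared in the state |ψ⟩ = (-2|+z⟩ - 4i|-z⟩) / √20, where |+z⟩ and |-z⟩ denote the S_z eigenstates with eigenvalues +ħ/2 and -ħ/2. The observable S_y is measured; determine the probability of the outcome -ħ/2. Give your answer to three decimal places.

0.100

|-y⟩ = (|+z⟩ - i|-z⟩)/√2, so ⟨-y|ψ⟩ = (2) / (√2·√20).
P = |2|² / 40 = 4/40.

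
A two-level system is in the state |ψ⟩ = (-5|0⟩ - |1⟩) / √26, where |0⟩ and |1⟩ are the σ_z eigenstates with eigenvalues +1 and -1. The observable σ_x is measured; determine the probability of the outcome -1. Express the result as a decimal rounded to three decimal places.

|-x⟩ = (|0⟩ - |1⟩)/√2, so ⟨-x|ψ⟩ = (-4) / (√2·√26).
P = |-4|² / 52 = 16/52.

0.308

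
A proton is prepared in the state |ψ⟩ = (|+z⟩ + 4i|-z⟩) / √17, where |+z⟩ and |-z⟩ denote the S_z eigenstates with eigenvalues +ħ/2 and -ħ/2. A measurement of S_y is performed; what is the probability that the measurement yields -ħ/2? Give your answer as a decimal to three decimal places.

0.265

|-y⟩ = (|+z⟩ - i|-z⟩)/√2, so ⟨-y|ψ⟩ = (-3) / (√2·√17).
P = |-3|² / 34 = 9/34.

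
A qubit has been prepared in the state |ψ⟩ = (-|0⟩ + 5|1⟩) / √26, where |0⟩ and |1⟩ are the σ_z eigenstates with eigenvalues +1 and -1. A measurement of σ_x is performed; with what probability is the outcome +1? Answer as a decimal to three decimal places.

|+x⟩ = (|0⟩ + |1⟩)/√2, so ⟨+x|ψ⟩ = (4) / (√2·√26).
P = |4|² / 52 = 16/52.

0.308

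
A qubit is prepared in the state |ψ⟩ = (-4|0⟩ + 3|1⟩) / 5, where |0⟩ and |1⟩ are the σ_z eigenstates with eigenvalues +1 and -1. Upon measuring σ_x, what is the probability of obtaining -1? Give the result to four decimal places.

|-x⟩ = (|0⟩ - |1⟩)/√2, so ⟨-x|ψ⟩ = (-7) / (√2·5).
P = |-7|² / 50 = 49/50.

0.9800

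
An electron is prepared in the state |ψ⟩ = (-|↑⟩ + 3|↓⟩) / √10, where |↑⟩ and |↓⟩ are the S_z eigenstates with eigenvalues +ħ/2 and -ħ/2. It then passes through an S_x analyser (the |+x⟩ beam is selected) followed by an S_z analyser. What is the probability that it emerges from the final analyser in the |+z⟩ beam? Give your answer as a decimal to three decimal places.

0.100

First analyser (S_x): P(|+x⟩) = |⟨+x|ψ⟩|² = 4/20.
After stage 1 the state is |+x⟩; P(|+z⟩) = |⟨+z|+x⟩|² = 1/2.
Joint probability = 4/20 × 1/2 = 0.100.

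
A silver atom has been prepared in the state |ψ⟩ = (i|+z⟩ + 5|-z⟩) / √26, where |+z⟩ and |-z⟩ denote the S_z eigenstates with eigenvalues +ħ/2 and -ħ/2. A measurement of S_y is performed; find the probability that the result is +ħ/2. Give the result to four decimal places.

|+y⟩ = (|+z⟩ + i|-z⟩)/√2, so ⟨+y|ψ⟩ = (-4i) / (√2·√26).
P = |-4i|² / 52 = 16/52.

0.3077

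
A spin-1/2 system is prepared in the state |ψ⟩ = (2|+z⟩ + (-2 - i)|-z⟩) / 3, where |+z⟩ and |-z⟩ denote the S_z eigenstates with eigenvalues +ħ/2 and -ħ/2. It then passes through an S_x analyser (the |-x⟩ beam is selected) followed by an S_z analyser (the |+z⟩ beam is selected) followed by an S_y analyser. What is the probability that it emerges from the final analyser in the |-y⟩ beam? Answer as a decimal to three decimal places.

First analyser (S_x): P(|-x⟩) = |⟨-x|ψ⟩|² = 17/18.
After stage 1 the state is |-x⟩; P(|+z⟩) = |⟨+z|-x⟩|² = 1/2.
After stage 2 the state is |+z⟩; P(|-y⟩) = |⟨-y|+z⟩|² = 1/2.
Joint probability = 17/18 × 1/2 × 1/2 = 0.236.

0.236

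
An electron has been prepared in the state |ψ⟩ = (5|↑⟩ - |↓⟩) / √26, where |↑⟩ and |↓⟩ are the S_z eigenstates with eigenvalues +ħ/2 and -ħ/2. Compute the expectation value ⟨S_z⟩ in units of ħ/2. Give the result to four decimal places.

0.9231

⟨σ_z⟩ = |a|² - |b|² divided by |a|²+|b|², with a, b the |↑⟩, |↓⟩ amplitudes.
= (25 - 1)/26 = 24/26.
⟨S_z⟩ = (ħ/2)·⟨σ_z⟩.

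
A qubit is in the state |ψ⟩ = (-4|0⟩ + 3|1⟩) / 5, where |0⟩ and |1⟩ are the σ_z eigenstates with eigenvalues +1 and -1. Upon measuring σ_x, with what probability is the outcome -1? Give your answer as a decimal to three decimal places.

|-x⟩ = (|0⟩ - |1⟩)/√2, so ⟨-x|ψ⟩ = (-7) / (√2·5).
P = |-7|² / 50 = 49/50.

0.980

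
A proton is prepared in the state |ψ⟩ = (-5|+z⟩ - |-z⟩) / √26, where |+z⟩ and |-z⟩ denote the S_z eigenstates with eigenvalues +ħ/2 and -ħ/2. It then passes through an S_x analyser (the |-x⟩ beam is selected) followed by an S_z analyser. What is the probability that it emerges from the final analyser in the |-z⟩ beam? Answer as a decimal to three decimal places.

0.154

First analyser (S_x): P(|-x⟩) = |⟨-x|ψ⟩|² = 16/52.
After stage 1 the state is |-x⟩; P(|-z⟩) = |⟨-z|-x⟩|² = 1/2.
Joint probability = 16/52 × 1/2 = 0.154.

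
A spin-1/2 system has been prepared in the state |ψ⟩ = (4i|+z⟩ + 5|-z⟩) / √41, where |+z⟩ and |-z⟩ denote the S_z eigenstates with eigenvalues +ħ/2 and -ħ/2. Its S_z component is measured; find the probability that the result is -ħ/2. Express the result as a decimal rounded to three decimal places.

0.610

The -ħ/2 outcome corresponds to |-z⟩. Its amplitude in |ψ⟩ is 5/√41.
P = |5|² / 41 = 25/41.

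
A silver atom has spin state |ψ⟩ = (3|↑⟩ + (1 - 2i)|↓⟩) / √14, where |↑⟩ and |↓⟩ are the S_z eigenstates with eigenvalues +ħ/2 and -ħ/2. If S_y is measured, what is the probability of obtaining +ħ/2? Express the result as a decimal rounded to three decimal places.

0.071

|+y⟩ = (|↑⟩ + i|↓⟩)/√2, so ⟨+y|ψ⟩ = (1 - i) / (√2·√14).
P = |1 - i|² / 28 = 2/28.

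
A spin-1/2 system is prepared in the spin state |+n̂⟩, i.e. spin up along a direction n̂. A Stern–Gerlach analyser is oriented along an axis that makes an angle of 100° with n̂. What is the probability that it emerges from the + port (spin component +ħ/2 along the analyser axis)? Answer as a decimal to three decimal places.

0.413

For spin-½, the probability of finding spin-up along an axis at angle θ to the initial spin direction is cos²(θ/2); spin-down is sin²(θ/2).
θ = 100°, so P = cos²(50°) ≈ 0.413.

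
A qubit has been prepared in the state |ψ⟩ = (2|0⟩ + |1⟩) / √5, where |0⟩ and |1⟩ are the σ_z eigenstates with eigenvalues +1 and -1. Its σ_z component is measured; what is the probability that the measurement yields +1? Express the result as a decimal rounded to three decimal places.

The +1 outcome corresponds to |0⟩. Its amplitude in |ψ⟩ is 2/√5.
P = |2|² / 5 = 4/5.

0.800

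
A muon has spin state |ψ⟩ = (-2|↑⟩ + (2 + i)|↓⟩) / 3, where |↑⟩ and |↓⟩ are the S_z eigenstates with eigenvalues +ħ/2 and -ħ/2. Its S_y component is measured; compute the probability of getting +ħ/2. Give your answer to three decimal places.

|+y⟩ = (|↑⟩ + i|↓⟩)/√2, so ⟨+y|ψ⟩ = (-1 - 2i) / (√2·3).
P = |-1 - 2i|² / 18 = 5/18.

0.278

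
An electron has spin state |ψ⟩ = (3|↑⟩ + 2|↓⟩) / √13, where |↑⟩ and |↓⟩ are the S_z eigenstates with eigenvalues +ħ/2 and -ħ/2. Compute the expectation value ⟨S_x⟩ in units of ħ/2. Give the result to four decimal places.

⟨σ_x⟩ = 2 Re(a* b)/(|a|²+|b|²) with a = 3, b = 2.
a* b = 6, so ⟨σ_x⟩ = 12/13.
⟨S_x⟩ = (ħ/2)·⟨σ_x⟩.

0.9231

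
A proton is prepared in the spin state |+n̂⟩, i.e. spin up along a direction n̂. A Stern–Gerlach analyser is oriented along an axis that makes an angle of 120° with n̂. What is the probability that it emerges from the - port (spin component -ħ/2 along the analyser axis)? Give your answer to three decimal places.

0.750

For spin-½, the probability of finding spin-up along an axis at angle θ to the initial spin direction is cos²(θ/2); spin-down is sin²(θ/2).
θ = 120°, so P = sin²(60°) ≈ 0.750.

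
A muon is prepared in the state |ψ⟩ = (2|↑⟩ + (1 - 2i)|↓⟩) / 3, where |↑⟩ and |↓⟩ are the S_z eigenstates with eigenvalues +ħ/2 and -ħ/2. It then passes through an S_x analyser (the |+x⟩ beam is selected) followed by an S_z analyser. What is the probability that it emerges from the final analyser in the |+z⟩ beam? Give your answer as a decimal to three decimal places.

0.361

First analyser (S_x): P(|+x⟩) = |⟨+x|ψ⟩|² = 13/18.
After stage 1 the state is |+x⟩; P(|+z⟩) = |⟨+z|+x⟩|² = 1/2.
Joint probability = 13/18 × 1/2 = 0.361.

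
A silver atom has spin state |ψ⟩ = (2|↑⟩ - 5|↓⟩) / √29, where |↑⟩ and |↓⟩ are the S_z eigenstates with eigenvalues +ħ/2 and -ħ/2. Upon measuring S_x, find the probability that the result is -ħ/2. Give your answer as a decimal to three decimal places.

0.845

|-x⟩ = (|↑⟩ - |↓⟩)/√2, so ⟨-x|ψ⟩ = (7) / (√2·√29).
P = |7|² / 58 = 49/58.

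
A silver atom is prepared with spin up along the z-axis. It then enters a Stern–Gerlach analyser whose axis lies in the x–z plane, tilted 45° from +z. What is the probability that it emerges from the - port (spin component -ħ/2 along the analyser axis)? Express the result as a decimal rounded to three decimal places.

For spin-½, the probability of finding spin-up along an axis at angle θ to the initial spin direction is cos²(θ/2); spin-down is sin²(θ/2).
θ = 45°, so P = sin²(22.5°) ≈ 0.146.

0.146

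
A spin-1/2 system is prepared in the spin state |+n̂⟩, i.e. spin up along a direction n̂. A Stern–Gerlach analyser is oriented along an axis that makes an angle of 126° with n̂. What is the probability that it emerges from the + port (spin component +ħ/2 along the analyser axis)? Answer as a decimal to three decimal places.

0.206

For spin-½, the probability of finding spin-up along an axis at angle θ to the initial spin direction is cos²(θ/2); spin-down is sin²(θ/2).
θ = 126°, so P = cos²(63°) ≈ 0.206.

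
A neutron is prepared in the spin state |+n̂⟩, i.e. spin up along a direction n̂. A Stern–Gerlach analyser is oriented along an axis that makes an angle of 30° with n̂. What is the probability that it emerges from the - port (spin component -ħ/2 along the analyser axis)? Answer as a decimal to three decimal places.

0.067

For spin-½, the probability of finding spin-up along an axis at angle θ to the initial spin direction is cos²(θ/2); spin-down is sin²(θ/2).
θ = 30°, so P = sin²(15°) ≈ 0.067.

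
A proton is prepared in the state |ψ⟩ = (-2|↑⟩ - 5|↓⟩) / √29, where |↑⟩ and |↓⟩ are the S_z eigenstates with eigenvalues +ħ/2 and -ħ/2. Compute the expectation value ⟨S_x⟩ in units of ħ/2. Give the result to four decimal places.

⟨σ_x⟩ = 2 Re(a* b)/(|a|²+|b|²) with a = -2, b = -5.
a* b = 10, so ⟨σ_x⟩ = 20/29.
⟨S_x⟩ = (ħ/2)·⟨σ_x⟩.

0.6897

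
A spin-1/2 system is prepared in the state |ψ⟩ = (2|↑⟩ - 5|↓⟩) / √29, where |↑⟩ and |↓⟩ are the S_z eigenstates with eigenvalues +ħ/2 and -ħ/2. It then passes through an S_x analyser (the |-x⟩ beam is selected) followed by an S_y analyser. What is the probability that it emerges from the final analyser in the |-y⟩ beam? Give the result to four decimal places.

0.4224

First analyser (S_x): P(|-x⟩) = |⟨-x|ψ⟩|² = 49/58.
After stage 1 the state is |-x⟩; P(|-y⟩) = |⟨-y|-x⟩|² = 1/2.
Joint probability = 49/58 × 1/2 = 0.4224.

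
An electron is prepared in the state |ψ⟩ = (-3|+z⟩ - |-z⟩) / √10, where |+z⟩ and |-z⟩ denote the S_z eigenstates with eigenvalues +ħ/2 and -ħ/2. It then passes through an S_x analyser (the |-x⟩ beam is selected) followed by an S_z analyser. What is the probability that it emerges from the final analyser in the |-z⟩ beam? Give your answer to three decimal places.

First analyser (S_x): P(|-x⟩) = |⟨-x|ψ⟩|² = 4/20.
After stage 1 the state is |-x⟩; P(|-z⟩) = |⟨-z|-x⟩|² = 1/2.
Joint probability = 4/20 × 1/2 = 0.100.

0.100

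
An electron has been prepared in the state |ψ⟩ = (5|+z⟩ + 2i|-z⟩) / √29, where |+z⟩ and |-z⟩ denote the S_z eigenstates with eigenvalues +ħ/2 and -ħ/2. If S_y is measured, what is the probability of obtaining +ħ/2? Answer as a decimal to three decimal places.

0.845

|+y⟩ = (|+z⟩ + i|-z⟩)/√2, so ⟨+y|ψ⟩ = (7) / (√2·√29).
P = |7|² / 58 = 49/58.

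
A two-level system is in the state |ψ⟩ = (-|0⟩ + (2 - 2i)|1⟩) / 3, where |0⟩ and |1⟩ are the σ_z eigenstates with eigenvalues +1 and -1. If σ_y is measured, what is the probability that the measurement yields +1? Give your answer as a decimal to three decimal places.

0.722

|+y⟩ = (|0⟩ + i|1⟩)/√2, so ⟨+y|ψ⟩ = (-3 - 2i) / (√2·3).
P = |-3 - 2i|² / 18 = 13/18.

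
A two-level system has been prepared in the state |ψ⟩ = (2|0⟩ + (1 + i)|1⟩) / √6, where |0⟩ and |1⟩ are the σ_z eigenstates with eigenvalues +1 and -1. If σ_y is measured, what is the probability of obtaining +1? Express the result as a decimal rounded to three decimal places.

0.833

|+y⟩ = (|0⟩ + i|1⟩)/√2, so ⟨+y|ψ⟩ = (3 - i) / (√2·√6).
P = |3 - i|² / 12 = 10/12.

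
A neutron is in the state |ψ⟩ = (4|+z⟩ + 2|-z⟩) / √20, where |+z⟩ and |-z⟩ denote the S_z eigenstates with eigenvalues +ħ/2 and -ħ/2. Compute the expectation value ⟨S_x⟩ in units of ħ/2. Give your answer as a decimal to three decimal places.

⟨σ_x⟩ = 2 Re(a* b)/(|a|²+|b|²) with a = 4, b = 2.
a* b = 8, so ⟨σ_x⟩ = 16/20.
⟨S_x⟩ = (ħ/2)·⟨σ_x⟩.

0.800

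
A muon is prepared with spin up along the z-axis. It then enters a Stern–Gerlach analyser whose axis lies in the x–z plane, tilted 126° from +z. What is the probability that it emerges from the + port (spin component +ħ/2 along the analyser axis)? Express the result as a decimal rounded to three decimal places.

For spin-½, the probability of finding spin-up along an axis at angle θ to the initial spin direction is cos²(θ/2); spin-down is sin²(θ/2).
θ = 126°, so P = cos²(63°) ≈ 0.206.

0.206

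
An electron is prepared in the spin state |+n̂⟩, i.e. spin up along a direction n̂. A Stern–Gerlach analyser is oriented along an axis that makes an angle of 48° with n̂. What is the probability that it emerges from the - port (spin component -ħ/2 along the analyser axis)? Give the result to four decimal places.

0.1654

For spin-½, the probability of finding spin-up along an axis at angle θ to the initial spin direction is cos²(θ/2); spin-down is sin²(θ/2).
θ = 48°, so P = sin²(24°) ≈ 0.1654.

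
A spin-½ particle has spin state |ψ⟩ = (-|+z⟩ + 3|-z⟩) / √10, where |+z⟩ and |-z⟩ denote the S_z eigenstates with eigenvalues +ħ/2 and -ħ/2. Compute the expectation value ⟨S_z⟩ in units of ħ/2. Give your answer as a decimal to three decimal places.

⟨σ_z⟩ = |a|² - |b|² divided by |a|²+|b|², with a, b the |+z⟩, |-z⟩ amplitudes.
= (1 - 9)/10 = -8/10.
⟨S_z⟩ = (ħ/2)·⟨σ_z⟩.

-0.800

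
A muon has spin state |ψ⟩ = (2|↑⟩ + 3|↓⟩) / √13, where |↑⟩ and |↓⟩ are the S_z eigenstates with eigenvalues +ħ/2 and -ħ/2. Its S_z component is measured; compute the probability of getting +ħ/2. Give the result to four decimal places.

0.3077

The +ħ/2 outcome corresponds to |↑⟩. Its amplitude in |ψ⟩ is 2/√13.
P = |2|² / 13 = 4/13.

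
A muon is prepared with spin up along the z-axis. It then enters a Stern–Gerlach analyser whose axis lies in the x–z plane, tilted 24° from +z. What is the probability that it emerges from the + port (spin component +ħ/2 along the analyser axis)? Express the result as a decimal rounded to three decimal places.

For spin-½, the probability of finding spin-up along an axis at angle θ to the initial spin direction is cos²(θ/2); spin-down is sin²(θ/2).
θ = 24°, so P = cos²(12°) ≈ 0.957.

0.957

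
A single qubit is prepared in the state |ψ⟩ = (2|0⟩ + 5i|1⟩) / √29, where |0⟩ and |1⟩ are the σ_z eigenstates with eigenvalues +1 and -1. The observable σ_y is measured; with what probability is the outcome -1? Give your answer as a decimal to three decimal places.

|-y⟩ = (|0⟩ - i|1⟩)/√2, so ⟨-y|ψ⟩ = (-3) / (√2·√29).
P = |-3|² / 58 = 9/58.

0.155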